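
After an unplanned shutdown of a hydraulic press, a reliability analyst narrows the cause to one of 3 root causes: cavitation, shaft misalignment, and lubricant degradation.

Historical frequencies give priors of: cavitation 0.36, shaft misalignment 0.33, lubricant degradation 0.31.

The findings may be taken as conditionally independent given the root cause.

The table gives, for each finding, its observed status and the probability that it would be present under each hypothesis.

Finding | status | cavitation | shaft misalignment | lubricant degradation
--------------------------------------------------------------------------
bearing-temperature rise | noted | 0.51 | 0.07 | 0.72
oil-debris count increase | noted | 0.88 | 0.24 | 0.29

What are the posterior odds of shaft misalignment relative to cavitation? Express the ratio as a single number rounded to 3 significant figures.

Posterior odds equal prior odds times the likelihood ratio; only the two competing hypotheses matter.
  shaft misalignment: 0.33 × 0.07 × 0.24 = 0.005544
  cavitation: 0.36 × 0.51 × 0.88 = 0.16157
Odds(shaft misalignment : cavitation) = 0.005544 / 0.16157 ≈ 0.0343.

0.0343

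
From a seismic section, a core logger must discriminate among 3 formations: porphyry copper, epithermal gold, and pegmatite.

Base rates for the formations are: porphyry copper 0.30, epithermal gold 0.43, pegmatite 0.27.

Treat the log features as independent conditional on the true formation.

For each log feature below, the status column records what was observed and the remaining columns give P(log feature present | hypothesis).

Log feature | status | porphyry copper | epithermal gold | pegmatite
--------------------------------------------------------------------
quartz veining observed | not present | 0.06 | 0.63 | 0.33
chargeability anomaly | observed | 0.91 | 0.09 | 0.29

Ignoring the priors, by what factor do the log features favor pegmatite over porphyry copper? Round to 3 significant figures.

The Bayes factor is the ratio of the joint likelihoods of the log feature pattern under the two hypotheses (using 1 − P(present | H) for each absent log feature).
  pegmatite: (1 − 0.33) × 0.29 = 0.1943
  porphyry copper: (1 − 0.06) × 0.91 = 0.8554
Bayes factor = 0.1943 / 0.8554 ≈ 0.227

0.227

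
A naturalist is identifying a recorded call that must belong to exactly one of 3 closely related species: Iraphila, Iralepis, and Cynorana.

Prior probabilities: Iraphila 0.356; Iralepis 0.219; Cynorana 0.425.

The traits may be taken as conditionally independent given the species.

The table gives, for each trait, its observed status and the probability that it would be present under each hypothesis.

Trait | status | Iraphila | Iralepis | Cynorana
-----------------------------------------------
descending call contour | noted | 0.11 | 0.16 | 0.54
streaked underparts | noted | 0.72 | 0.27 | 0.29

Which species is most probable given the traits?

For each hypothesis, the unnormalized posterior weight is prior × product of the trait likelihoods:
  Iraphila: 0.356 × 0.11 × 0.72 = 0.028195
  Iralepis: 0.219 × 0.16 × 0.27 = 0.0094608
  Cynorana: 0.425 × 0.54 × 0.29 = 0.066555
The unnormalized weights sum to 0.10421.
P(Iraphila | evidence) ≈ 0.028195 / 0.10421 ≈ 0.271
P(Iralepis | evidence) ≈ 0.0094608 / 0.10421 ≈ 0.091
P(Cynorana | evidence) ≈ 0.066555 / 0.10421 ≈ 0.639
The largest is 0.639, so Cynorana is most probable.

Cynorana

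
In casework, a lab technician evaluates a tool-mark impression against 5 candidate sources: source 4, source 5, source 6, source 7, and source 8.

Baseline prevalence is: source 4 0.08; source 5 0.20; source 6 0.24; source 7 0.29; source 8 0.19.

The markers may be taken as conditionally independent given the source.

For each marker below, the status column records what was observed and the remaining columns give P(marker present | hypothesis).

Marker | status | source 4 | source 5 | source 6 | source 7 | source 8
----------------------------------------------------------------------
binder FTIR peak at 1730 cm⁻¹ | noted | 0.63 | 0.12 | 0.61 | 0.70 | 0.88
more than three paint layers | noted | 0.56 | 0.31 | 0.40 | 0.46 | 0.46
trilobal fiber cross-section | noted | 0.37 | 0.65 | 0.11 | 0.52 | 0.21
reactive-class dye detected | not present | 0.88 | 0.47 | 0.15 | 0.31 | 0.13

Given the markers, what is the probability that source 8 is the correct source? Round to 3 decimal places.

For each hypothesis, the unnormalized posterior weight is prior × product of the marker likelihoods (using 1 − P(present | H) for each absent marker):
  source 4: 0.08 × 0.63 × 0.56 × 0.37 × (1 − 0.88) = 0.0012531
  source 5: 0.20 × 0.12 × 0.31 × 0.65 × (1 − 0.47) = 0.0025631
  source 6: 0.24 × 0.61 × 0.40 × 0.11 × (1 − 0.15) = 0.0054754
  source 7: 0.29 × 0.70 × 0.46 × 0.52 × (1 − 0.31) = 0.033505
  source 8: 0.19 × 0.88 × 0.46 × 0.21 × (1 − 0.13) = 0.014052
Marginal likelihood of the evidence = 0.056848.
P(source 8 | evidence) = 0.014052 / 0.056848 ≈ 0.247.

0.247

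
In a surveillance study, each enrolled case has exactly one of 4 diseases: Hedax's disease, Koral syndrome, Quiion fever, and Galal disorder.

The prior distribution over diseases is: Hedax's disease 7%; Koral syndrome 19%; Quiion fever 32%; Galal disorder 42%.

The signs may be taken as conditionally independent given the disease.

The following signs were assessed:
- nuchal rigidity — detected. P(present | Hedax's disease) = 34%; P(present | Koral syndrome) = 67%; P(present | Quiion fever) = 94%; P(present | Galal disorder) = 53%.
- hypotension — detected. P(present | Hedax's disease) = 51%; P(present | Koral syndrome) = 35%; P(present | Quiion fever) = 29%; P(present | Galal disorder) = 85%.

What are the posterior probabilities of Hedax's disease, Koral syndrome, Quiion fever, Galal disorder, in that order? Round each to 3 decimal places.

0.036, 0.134, 0.262, 0.568

For each hypothesis, the unnormalized posterior weight is prior × product of the sign likelihoods:
  Hedax's disease: 0.07 × 0.34 × 0.51 = 0.012138
  Koral syndrome: 0.19 × 0.67 × 0.35 = 0.044555
  Quiion fever: 0.32 × 0.94 × 0.29 = 0.087232
  Galal disorder: 0.42 × 0.53 × 0.85 = 0.18921
Marginal likelihood of the evidence = 0.33314.
P(Hedax's disease | evidence) = 0.012138 / 0.33314 ≈ 0.036
P(Koral syndrome | evidence) = 0.044555 / 0.33314 ≈ 0.134
P(Quiion fever | evidence) = 0.087232 / 0.33314 ≈ 0.262
P(Galal disorder | evidence) = 0.18921 / 0.33314 ≈ 0.568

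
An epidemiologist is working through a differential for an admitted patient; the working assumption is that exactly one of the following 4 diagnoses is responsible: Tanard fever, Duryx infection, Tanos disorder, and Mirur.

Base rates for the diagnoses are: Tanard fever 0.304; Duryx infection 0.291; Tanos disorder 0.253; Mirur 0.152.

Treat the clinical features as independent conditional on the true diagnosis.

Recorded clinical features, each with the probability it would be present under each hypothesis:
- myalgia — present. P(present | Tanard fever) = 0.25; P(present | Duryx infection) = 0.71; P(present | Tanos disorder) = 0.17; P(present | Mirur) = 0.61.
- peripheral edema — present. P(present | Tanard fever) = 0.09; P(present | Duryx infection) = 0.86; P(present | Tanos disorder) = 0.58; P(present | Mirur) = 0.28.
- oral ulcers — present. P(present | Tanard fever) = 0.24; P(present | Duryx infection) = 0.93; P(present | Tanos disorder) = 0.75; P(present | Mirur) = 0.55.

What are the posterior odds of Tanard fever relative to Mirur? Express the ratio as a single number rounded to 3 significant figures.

Unnormalized posterior weight (prior times the clinical feature likelihoods) for each of the two hypotheses:
  Tanard fever: 0.304 × 0.25 × 0.09 × 0.24 = 0.0016416
  Mirur: 0.152 × 0.61 × 0.28 × 0.55 = 0.014279
Posterior odds = 0.0016416 / 0.014279 ≈ 0.115.

0.115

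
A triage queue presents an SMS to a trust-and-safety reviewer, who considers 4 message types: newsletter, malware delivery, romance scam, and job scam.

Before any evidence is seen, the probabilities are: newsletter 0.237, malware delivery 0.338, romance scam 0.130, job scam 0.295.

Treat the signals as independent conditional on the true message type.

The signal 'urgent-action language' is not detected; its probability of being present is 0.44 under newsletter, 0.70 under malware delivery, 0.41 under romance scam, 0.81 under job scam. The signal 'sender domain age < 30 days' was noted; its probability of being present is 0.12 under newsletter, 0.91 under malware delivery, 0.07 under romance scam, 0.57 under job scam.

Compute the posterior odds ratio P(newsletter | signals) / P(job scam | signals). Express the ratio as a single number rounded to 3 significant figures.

0.499

Unnormalized posterior weight (prior times the signal likelihoods) for each of the two hypotheses (using 1 − P(present | H) for each absent signal):
  newsletter: 0.237 × (1 − 0.44) × 0.12 = 0.015926
  job scam: 0.295 × (1 − 0.81) × 0.57 = 0.031948
Odds(newsletter : job scam) = 0.015926 / 0.031948 ≈ 0.499.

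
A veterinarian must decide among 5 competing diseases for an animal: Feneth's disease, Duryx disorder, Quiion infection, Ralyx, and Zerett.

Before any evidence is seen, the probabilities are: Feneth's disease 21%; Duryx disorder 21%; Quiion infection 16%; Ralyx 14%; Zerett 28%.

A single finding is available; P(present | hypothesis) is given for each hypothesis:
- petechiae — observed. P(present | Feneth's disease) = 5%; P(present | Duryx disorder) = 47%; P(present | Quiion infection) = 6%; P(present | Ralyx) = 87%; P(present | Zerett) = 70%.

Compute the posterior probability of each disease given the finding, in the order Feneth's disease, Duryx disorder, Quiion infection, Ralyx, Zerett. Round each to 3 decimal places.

For each hypothesis, the unnormalized posterior weight is prior × likelihood:
  Feneth's disease: 0.21 × 0.05 = 0.0105
  Duryx disorder: 0.21 × 0.47 = 0.0987
  Quiion infection: 0.16 × 0.06 = 0.0096
  Ralyx: 0.14 × 0.87 = 0.1218
  Zerett: 0.28 × 0.70 = 0.196
Normalizing constant Z = 0.0105 + 0.0987 + 0.0096 + 0.1218 + 0.196 = 0.4366.
P(Feneth's disease | evidence) = 0.0105 / 0.4366 ≈ 0.024
P(Duryx disorder | evidence) = 0.0987 / 0.4366 ≈ 0.226
P(Quiion infection | evidence) = 0.0096 / 0.4366 ≈ 0.022
P(Ralyx | evidence) = 0.1218 / 0.4366 ≈ 0.279
P(Zerett | evidence) = 0.196 / 0.4366 ≈ 0.449

0.024, 0.226, 0.022, 0.279, 0.449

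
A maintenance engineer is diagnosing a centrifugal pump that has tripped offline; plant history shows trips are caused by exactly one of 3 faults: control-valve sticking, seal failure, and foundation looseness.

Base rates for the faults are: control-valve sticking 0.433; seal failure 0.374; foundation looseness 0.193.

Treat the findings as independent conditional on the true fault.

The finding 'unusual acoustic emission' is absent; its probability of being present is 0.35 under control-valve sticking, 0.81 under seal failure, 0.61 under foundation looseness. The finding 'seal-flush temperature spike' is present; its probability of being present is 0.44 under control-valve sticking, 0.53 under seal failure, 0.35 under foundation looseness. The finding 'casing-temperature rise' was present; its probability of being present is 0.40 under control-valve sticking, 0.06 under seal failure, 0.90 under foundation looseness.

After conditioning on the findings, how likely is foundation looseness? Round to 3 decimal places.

0.314

Multiply each prior by the joint likelihood of the evidence pattern (using 1 − P(present | H) for each absent finding):
  control-valve sticking: 0.433 × (1 − 0.35) × 0.44 × 0.40 = 0.049535
  seal failure: 0.374 × (1 − 0.81) × 0.53 × 0.06 = 0.0022597
  foundation looseness: 0.193 × (1 − 0.61) × 0.35 × 0.90 = 0.02371
Marginal likelihood of the evidence = 0.075505.
P(foundation looseness | evidence) = 0.02371 / 0.075505 ≈ 0.314.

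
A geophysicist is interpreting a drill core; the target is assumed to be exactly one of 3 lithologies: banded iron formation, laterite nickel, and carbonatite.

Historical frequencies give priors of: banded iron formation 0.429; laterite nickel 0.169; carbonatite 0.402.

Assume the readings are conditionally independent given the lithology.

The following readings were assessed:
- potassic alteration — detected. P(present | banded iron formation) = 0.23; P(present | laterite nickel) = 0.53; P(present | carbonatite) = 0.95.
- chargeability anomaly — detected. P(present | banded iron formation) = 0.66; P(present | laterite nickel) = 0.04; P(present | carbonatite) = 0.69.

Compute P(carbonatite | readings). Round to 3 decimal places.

For each hypothesis, the unnormalized posterior weight is prior × product of the reading likelihoods:
  banded iron formation: 0.429 × 0.23 × 0.66 = 0.065122
  laterite nickel: 0.169 × 0.53 × 0.04 = 0.0035828
  carbonatite: 0.402 × 0.95 × 0.69 = 0.26351
Normalizing constant Z = 0.065122 + 0.0035828 + 0.26351 = 0.33222.
P(carbonatite | evidence) = 0.26351 / 0.33222 ≈ 0.793.

0.793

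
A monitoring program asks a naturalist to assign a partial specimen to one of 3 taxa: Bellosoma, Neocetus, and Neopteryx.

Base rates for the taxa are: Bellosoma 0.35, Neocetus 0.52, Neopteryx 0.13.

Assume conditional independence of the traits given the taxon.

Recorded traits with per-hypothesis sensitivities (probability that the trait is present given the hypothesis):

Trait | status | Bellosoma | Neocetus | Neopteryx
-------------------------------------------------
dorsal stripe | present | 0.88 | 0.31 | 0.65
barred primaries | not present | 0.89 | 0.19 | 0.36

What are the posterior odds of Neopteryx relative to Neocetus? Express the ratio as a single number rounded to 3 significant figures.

0.414

The normalizing constant cancels in an odds ratio, so compute prior × likelihood for the two hypotheses only (using 1 − P(present | H) for each absent trait):
  Neopteryx: 0.13 × 0.65 × (1 − 0.36) = 0.05408
  Neocetus: 0.52 × 0.31 × (1 − 0.19) = 0.13057
Odds(Neopteryx : Neocetus) = 0.05408 / 0.13057 ≈ 0.414.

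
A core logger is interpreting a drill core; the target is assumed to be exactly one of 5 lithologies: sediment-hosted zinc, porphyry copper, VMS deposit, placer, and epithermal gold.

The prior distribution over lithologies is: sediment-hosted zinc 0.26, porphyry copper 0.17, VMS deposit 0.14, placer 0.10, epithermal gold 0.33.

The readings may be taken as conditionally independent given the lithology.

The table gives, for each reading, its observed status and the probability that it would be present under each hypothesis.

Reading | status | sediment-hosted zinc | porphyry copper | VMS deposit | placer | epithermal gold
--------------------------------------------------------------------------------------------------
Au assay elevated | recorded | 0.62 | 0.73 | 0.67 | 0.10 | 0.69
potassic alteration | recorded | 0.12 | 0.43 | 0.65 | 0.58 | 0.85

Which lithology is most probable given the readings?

Multiply each prior by the joint likelihood of the reading pattern:
  sediment-hosted zinc: 0.26 × 0.62 × 0.12 = 0.019344
  porphyry copper: 0.17 × 0.73 × 0.43 = 0.053363
  VMS deposit: 0.14 × 0.67 × 0.65 = 0.06097
  placer: 0.10 × 0.10 × 0.58 = 0.0058
  epithermal gold: 0.33 × 0.69 × 0.85 = 0.19354
Marginal likelihood of the evidence = 0.33302.
P(sediment-hosted zinc | evidence) ≈ 0.019344 / 0.33302 ≈ 0.058
P(porphyry copper | evidence) ≈ 0.053363 / 0.33302 ≈ 0.160
P(VMS deposit | evidence) ≈ 0.06097 / 0.33302 ≈ 0.183
P(placer | evidence) ≈ 0.0058 / 0.33302 ≈ 0.017
P(epithermal gold | evidence) ≈ 0.19354 / 0.33302 ≈ 0.581
The largest is 0.581, so epithermal gold is most probable.

epithermal gold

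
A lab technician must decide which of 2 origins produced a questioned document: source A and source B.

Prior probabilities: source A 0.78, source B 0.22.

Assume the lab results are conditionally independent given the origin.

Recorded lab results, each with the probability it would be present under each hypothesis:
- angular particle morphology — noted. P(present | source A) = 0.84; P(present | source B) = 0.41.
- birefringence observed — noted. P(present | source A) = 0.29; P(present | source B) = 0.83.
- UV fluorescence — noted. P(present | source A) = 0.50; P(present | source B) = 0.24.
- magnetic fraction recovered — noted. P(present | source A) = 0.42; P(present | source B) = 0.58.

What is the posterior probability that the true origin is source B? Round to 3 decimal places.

For each hypothesis, the unnormalized posterior weight is prior × product of the lab result likelihoods:
  source A: 0.78 × 0.84 × 0.29 × 0.50 × 0.42 = 0.039902
  source B: 0.22 × 0.41 × 0.83 × 0.24 × 0.58 = 0.010421
Marginal likelihood of the evidence = 0.050323.
P(source B | evidence) = 0.010421 / 0.050323 ≈ 0.207.

0.207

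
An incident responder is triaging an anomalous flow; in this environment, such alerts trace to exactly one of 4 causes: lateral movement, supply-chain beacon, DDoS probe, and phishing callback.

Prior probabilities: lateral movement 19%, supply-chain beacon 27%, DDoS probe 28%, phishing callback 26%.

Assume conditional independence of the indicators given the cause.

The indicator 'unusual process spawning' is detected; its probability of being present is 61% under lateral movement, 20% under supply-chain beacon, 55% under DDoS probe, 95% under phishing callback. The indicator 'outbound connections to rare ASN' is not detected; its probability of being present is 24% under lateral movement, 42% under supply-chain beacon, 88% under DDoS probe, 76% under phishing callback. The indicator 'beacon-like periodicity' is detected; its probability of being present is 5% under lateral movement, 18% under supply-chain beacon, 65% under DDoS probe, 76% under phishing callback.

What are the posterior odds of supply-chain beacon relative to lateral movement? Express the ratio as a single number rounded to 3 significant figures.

Unnormalized posterior weight (prior times the indicator likelihoods) for each of the two hypotheses (using 1 − P(present | H) for each absent indicator):
  supply-chain beacon: 0.27 × 0.20 × (1 − 0.42) × 0.18 = 0.0056376
  lateral movement: 0.19 × 0.61 × (1 − 0.24) × 0.05 = 0.0044042
Odds(supply-chain beacon : lateral movement) = 0.0056376 / 0.0044042 ≈ 1.28.

1.28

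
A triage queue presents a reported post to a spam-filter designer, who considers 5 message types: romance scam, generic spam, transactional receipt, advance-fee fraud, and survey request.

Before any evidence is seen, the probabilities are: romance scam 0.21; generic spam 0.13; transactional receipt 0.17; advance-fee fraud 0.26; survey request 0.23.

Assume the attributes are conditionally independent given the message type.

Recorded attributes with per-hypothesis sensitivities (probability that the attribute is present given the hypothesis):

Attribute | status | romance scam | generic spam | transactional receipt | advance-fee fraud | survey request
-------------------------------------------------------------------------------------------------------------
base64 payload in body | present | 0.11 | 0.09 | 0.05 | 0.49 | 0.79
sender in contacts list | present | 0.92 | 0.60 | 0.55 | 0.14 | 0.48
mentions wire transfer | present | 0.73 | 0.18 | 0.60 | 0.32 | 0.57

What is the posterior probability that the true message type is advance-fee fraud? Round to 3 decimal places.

0.076

Multiply each prior by the joint likelihood of the attribute pattern:
  romance scam: 0.21 × 0.11 × 0.92 × 0.73 = 0.015514
  generic spam: 0.13 × 0.09 × 0.60 × 0.18 = 0.0012636
  transactional receipt: 0.17 × 0.05 × 0.55 × 0.60 = 0.002805
  advance-fee fraud: 0.26 × 0.49 × 0.14 × 0.32 = 0.0057075
  survey request: 0.23 × 0.79 × 0.48 × 0.57 = 0.049713
Normalizing constant Z = 0.015514 + 0.0012636 + 0.002805 + 0.0057075 + 0.049713 = 0.075003.
P(advance-fee fraud | evidence) = 0.0057075 / 0.075003 ≈ 0.076.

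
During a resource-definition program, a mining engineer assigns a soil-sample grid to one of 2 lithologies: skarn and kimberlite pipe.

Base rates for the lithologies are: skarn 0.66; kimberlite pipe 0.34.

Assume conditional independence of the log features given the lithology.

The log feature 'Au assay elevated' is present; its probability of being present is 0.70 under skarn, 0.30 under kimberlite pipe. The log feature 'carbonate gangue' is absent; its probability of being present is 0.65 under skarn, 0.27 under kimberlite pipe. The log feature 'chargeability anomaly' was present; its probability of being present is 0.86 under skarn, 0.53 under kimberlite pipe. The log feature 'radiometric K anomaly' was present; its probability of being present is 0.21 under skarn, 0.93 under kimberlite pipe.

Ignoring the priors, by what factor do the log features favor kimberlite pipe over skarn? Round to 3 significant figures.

Joint likelihood of the log feature pattern under each hypothesis (using 1 − P(present | H) for each absent log feature):
  kimberlite pipe: 0.30 × (1 − 0.27) × 0.53 × 0.93 = 0.10795
  skarn: 0.70 × (1 − 0.65) × 0.86 × 0.21 = 0.044247
Bayes factor = 0.10795 / 0.044247 ≈ 2.44

2.44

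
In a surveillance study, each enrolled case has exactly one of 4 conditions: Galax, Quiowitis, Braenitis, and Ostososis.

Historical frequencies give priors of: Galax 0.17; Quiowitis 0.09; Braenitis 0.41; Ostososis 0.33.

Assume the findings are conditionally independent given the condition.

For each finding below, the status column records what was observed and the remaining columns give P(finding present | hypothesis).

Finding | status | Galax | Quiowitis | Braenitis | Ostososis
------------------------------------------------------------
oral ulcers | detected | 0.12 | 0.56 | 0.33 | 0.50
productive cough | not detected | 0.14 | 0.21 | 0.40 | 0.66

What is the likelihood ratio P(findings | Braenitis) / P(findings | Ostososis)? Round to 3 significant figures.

1.16

Joint likelihood of the evidence pattern under each hypothesis (using 1 − P(present | H) for each absent finding):
  Braenitis: 0.33 × (1 − 0.40) = 0.198
  Ostososis: 0.50 × (1 − 0.66) = 0.17
Bayes factor = 0.198 / 0.17 ≈ 1.16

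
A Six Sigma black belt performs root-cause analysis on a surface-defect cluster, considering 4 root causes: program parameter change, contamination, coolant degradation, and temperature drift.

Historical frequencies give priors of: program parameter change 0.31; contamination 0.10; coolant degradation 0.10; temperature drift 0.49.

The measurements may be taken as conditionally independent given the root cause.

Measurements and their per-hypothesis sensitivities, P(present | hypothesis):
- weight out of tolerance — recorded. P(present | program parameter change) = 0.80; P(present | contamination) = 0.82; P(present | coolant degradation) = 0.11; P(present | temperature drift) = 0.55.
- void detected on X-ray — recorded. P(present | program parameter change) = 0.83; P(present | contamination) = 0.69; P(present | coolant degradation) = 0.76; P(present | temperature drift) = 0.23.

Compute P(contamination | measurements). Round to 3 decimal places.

Multiply each prior by the joint likelihood of the measurement pattern:
  program parameter change: 0.31 × 0.80 × 0.83 = 0.20584
  contamination: 0.10 × 0.82 × 0.69 = 0.05658
  coolant degradation: 0.10 × 0.11 × 0.76 = 0.00836
  temperature drift: 0.49 × 0.55 × 0.23 = 0.061985
The unnormalized weights sum to 0.33276.
P(contamination | evidence) = 0.05658 / 0.33276 ≈ 0.170.

0.170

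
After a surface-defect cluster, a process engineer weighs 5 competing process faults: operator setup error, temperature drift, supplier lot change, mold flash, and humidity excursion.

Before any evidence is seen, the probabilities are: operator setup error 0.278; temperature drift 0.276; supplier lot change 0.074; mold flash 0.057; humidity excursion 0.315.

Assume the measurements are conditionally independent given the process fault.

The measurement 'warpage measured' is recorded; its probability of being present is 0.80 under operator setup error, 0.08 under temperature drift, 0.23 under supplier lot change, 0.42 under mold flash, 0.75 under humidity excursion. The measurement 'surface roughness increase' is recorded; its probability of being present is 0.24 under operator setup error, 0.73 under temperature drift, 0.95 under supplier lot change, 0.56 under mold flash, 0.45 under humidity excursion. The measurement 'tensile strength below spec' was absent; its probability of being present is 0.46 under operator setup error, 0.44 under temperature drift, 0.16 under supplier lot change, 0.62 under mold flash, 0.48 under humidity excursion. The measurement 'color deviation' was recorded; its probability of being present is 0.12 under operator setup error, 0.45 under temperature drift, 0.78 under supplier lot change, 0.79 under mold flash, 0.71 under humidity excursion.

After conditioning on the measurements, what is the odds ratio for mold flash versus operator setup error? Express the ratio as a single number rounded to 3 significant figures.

Posterior odds equal prior odds times the likelihood ratio; only the two competing hypotheses matter (using 1 − P(present | H) for each absent measurement).
  mold flash: 0.057 × 0.42 × 0.56 × (1 − 0.62) × 0.79 = 0.0040246
  operator setup error: 0.278 × 0.80 × 0.24 × (1 − 0.46) × 0.12 = 0.0034588
Odds(mold flash : operator setup error) = 0.0040246 / 0.0034588 ≈ 1.16.

1.16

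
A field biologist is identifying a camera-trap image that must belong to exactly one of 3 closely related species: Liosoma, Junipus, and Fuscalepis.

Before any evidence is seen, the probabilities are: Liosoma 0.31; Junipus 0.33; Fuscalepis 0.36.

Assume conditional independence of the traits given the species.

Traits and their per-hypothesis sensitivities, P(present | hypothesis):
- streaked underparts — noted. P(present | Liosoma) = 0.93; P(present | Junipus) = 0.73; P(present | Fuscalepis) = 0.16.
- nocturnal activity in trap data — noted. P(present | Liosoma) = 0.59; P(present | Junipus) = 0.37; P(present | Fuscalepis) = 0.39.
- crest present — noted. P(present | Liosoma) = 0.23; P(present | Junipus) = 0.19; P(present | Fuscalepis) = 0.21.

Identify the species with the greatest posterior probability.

For each hypothesis, the unnormalized posterior weight is prior × product of the trait likelihoods:
  Liosoma: 0.31 × 0.93 × 0.59 × 0.23 = 0.039122
  Junipus: 0.33 × 0.73 × 0.37 × 0.19 = 0.016935
  Fuscalepis: 0.36 × 0.16 × 0.39 × 0.21 = 0.0047174
Marginal likelihood of the evidence = 0.060775.
P(Liosoma | evidence) ≈ 0.039122 / 0.060775 ≈ 0.644
P(Junipus | evidence) ≈ 0.016935 / 0.060775 ≈ 0.279
P(Fuscalepis | evidence) ≈ 0.0047174 / 0.060775 ≈ 0.078
The largest is 0.644, so Liosoma is most probable.

Liosoma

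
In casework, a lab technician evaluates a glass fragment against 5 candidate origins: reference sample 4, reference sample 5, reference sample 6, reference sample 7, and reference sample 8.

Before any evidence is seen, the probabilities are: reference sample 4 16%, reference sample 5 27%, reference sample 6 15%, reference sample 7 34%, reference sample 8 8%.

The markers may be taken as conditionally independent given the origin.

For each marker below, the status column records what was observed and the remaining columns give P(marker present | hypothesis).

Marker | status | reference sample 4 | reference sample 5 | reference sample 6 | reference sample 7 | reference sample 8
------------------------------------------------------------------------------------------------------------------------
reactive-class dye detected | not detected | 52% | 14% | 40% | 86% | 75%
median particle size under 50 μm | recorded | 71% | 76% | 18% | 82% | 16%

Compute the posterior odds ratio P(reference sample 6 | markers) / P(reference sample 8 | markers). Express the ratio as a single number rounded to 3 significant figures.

Posterior odds equal prior odds times the likelihood ratio; only the two competing hypotheses matter (using 1 − P(present | H) for each absent marker).
  reference sample 6: 0.15 × (1 − 0.40) × 0.18 = 0.0162
  reference sample 8: 0.08 × (1 − 0.75) × 0.16 = 0.0032
Odds(reference sample 6 : reference sample 8) = 0.0162 / 0.0032 ≈ 5.06.

5.06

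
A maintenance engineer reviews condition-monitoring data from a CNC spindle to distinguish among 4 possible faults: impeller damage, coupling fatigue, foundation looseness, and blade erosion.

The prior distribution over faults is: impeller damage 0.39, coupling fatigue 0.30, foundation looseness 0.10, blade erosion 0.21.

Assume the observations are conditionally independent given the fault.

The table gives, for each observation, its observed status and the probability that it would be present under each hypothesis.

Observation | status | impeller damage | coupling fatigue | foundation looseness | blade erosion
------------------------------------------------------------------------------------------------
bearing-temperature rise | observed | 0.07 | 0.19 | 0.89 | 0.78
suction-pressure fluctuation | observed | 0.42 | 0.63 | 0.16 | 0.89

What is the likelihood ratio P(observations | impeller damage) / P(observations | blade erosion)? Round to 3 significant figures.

Take the product of per-observation likelihoods under each hypothesis, then divide.
  impeller damage: 0.07 × 0.42 = 0.0294
  blade erosion: 0.78 × 0.89 = 0.6942
Bayes factor = 0.0294 / 0.6942 ≈ 0.0424

0.0424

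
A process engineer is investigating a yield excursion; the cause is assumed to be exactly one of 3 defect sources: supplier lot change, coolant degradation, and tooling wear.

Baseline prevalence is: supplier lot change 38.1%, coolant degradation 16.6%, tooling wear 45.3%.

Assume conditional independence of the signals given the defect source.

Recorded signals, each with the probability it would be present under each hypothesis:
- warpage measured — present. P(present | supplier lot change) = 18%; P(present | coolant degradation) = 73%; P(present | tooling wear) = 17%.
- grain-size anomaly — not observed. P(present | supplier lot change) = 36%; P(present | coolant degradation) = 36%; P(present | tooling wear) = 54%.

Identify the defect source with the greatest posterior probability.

coolant degradation

Multiply each prior by the joint likelihood of the signal pattern (using 1 − P(present | H) for each absent signal):
  supplier lot change: 0.381 × 0.18 × (1 − 0.36) = 0.043891
  coolant degradation: 0.166 × 0.73 × (1 − 0.36) = 0.077555
  tooling wear: 0.453 × 0.17 × (1 − 0.54) = 0.035425
Normalizing constant Z = 0.043891 + 0.077555 + 0.035425 = 0.15687.
P(supplier lot change | evidence) ≈ 0.043891 / 0.15687 ≈ 0.280
P(coolant degradation | evidence) ≈ 0.077555 / 0.15687 ≈ 0.494
P(tooling wear | evidence) ≈ 0.035425 / 0.15687 ≈ 0.226
The largest is 0.494, so coolant degradation is most probable.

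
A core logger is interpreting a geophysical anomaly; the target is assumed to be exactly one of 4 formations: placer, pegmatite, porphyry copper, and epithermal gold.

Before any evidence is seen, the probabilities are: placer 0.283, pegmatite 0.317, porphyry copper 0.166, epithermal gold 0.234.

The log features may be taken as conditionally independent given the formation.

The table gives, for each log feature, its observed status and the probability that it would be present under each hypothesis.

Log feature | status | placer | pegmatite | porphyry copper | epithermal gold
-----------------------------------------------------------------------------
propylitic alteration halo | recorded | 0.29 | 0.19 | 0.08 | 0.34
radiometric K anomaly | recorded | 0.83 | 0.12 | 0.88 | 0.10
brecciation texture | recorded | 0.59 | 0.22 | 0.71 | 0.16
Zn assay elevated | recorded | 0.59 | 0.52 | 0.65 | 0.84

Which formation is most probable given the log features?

placer

Multiply each prior by the joint likelihood of the log feature pattern:
  placer: 0.283 × 0.29 × 0.83 × 0.59 × 0.59 = 0.023712
  pegmatite: 0.317 × 0.19 × 0.12 × 0.22 × 0.52 = 0.00082684
  porphyry copper: 0.166 × 0.08 × 0.88 × 0.71 × 0.65 = 0.0053933
  epithermal gold: 0.234 × 0.34 × 0.10 × 0.16 × 0.84 = 0.0010693
The unnormalized weights sum to 0.031001.
P(placer | evidence) ≈ 0.023712 / 0.031001 ≈ 0.765
P(pegmatite | evidence) ≈ 0.00082684 / 0.031001 ≈ 0.027
P(porphyry copper | evidence) ≈ 0.0053933 / 0.031001 ≈ 0.174
P(epithermal gold | evidence) ≈ 0.0010693 / 0.031001 ≈ 0.034
The largest is 0.765, so placer is most probable.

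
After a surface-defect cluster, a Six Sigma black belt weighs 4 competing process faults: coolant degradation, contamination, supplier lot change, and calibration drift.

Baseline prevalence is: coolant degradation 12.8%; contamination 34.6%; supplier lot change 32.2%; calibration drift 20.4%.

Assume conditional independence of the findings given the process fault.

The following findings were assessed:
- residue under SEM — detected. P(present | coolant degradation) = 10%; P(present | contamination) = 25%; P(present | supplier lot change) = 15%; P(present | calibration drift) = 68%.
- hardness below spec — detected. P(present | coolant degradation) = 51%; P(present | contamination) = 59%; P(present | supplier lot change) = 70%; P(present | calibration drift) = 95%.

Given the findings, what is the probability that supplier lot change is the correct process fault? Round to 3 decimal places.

0.152

For each hypothesis, the unnormalized posterior weight is prior × product of the finding likelihoods:
  coolant degradation: 0.128 × 0.10 × 0.51 = 0.006528
  contamination: 0.346 × 0.25 × 0.59 = 0.051035
  supplier lot change: 0.322 × 0.15 × 0.70 = 0.03381
  calibration drift: 0.204 × 0.68 × 0.95 = 0.13178
The unnormalized weights sum to 0.22316.
P(supplier lot change | evidence) = 0.03381 / 0.22316 ≈ 0.152.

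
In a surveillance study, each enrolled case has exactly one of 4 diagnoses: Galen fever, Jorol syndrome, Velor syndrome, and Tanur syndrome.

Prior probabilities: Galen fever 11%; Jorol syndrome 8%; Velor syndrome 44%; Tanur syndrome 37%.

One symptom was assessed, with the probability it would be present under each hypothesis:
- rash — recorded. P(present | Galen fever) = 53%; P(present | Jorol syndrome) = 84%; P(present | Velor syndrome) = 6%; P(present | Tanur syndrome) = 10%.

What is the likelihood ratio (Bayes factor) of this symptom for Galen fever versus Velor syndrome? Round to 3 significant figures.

Likelihood of this symptom under each hypothesis:
  Galen fever: 0.53
  Velor syndrome: 0.06
Bayes factor = 0.53 / 0.06 ≈ 8.83

8.83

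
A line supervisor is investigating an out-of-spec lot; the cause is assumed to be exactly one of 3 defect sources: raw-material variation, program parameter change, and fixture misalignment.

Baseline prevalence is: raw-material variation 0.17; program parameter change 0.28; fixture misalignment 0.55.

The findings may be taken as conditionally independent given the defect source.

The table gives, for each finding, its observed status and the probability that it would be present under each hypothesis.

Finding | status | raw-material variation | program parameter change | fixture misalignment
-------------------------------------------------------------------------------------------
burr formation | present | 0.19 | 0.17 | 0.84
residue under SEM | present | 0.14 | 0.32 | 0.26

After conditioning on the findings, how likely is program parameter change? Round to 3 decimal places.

0.109

For each hypothesis, the unnormalized posterior weight is prior × product of the finding likelihoods:
  raw-material variation: 0.17 × 0.19 × 0.14 = 0.004522
  program parameter change: 0.28 × 0.17 × 0.32 = 0.015232
  fixture misalignment: 0.55 × 0.84 × 0.26 = 0.12012
The unnormalized weights sum to 0.13987.
P(program parameter change | evidence) = 0.015232 / 0.13987 ≈ 0.109.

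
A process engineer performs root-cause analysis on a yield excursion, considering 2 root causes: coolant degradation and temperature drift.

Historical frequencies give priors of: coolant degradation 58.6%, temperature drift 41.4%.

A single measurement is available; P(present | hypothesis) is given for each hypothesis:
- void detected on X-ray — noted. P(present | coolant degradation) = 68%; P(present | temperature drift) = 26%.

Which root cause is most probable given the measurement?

By Bayes' rule, the unnormalized weight for each hypothesis is prior × likelihood:
  coolant degradation: 0.586 × 0.68 = 0.39848
  temperature drift: 0.414 × 0.26 = 0.10764
The unnormalized weights sum to 0.50612.
P(coolant degradation | evidence) ≈ 0.39848 / 0.50612 ≈ 0.787
P(temperature drift | evidence) ≈ 0.10764 / 0.50612 ≈ 0.213
The largest is 0.787, so coolant degradation is most probable.

coolant degradation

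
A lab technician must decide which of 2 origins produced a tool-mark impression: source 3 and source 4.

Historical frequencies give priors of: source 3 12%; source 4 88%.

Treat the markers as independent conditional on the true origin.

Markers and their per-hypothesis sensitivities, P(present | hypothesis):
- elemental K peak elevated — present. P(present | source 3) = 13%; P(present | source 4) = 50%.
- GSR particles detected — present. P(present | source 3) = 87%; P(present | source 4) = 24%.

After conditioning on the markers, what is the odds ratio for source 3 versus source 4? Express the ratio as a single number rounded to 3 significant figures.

0.129

The normalizing constant cancels in an odds ratio, so compute prior × likelihood for the two hypotheses only:
  source 3: 0.12 × 0.13 × 0.87 = 0.013572
  source 4: 0.88 × 0.50 × 0.24 = 0.1056
Odds(source 3 : source 4) = 0.013572 / 0.1056 ≈ 0.129.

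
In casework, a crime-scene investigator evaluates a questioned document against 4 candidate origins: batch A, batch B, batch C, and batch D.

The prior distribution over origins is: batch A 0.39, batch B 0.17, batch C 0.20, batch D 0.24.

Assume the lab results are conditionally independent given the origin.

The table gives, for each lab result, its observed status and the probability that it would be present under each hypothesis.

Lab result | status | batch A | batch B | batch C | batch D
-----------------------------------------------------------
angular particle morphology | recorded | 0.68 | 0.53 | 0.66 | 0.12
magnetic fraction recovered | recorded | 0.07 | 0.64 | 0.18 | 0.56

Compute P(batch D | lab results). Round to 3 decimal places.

0.139

By Bayes' rule with conditional independence, the unnormalized weight for each hypothesis is prior × ∏ likelihoods:
  batch A: 0.39 × 0.68 × 0.07 = 0.018564
  batch B: 0.17 × 0.53 × 0.64 = 0.057664
  batch C: 0.20 × 0.66 × 0.18 = 0.02376
  batch D: 0.24 × 0.12 × 0.56 = 0.016128
The unnormalized weights sum to 0.11612.
P(batch D | evidence) = 0.016128 / 0.11612 ≈ 0.139.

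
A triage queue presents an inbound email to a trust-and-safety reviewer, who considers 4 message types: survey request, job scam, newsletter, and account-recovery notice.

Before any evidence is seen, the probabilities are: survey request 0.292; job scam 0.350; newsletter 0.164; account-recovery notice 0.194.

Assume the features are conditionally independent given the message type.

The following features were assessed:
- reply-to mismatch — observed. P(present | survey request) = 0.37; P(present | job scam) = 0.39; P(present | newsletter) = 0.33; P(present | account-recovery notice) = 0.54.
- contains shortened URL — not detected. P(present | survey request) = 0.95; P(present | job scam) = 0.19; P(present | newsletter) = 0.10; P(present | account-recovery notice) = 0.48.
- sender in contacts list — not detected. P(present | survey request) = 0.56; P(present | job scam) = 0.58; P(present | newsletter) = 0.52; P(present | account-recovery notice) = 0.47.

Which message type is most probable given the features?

For each hypothesis, the unnormalized posterior weight is prior × product of the feature likelihoods (using 1 − P(present | H) for each absent feature):
  survey request: 0.292 × 0.37 × (1 − 0.95) × (1 − 0.56) = 0.0023769
  job scam: 0.350 × 0.39 × (1 − 0.19) × (1 − 0.58) = 0.046437
  newsletter: 0.164 × 0.33 × (1 − 0.10) × (1 − 0.52) = 0.02338
  account-recovery notice: 0.194 × 0.54 × (1 − 0.48) × (1 − 0.47) = 0.028872
Marginal likelihood of the evidence = 0.10107.
P(survey request | evidence) ≈ 0.0023769 / 0.10107 ≈ 0.024
P(job scam | evidence) ≈ 0.046437 / 0.10107 ≈ 0.459
P(newsletter | evidence) ≈ 0.02338 / 0.10107 ≈ 0.231
P(account-recovery notice | evidence) ≈ 0.028872 / 0.10107 ≈ 0.286
The largest is 0.459, so job scam is most probable.

job scam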